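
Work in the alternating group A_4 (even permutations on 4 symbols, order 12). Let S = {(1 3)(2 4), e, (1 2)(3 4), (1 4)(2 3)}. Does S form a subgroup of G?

Yes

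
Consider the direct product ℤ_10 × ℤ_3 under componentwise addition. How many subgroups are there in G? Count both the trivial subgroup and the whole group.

8

|G| = 30, so by Lagrange every subgroup order divides 30. Divisors: 1, 2, 3, 5, 6, 10, 15, 30.
Subgroups by order — order 1: 1; order 2: 1; order 3: 1; order 5: 1; order 6: 1; order 10: 1; order 15: 1; order 30: 1.
Total: 1 + 1 + 1 + 1 + 1 + 1 + 1 + 1 = 8.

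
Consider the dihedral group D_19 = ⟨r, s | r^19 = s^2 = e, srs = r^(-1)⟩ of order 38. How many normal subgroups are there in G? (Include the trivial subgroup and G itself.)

3

G has 22 subgroups. Checking conjugation-invariance by order — order 1: 1/1 normal; order 2: 0/19 normal; order 19: 1/1 normal; order 38: 1/1 normal.
Total normal subgroups: 3.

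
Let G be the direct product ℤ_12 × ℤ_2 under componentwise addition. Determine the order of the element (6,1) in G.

The order of (6,1) in Z_12 × Z_2 is lcm(ord(6) in Z_12, ord(1) in Z_2).
ord(6) = 2 and ord(1) = 2, so |⟨(6,1)⟩| = lcm(2, 2) = 2.

2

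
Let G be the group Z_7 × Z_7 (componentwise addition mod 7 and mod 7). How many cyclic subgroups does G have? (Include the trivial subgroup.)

Each element a generates a cyclic subgroup ⟨a⟩; distinct elements may generate the same one (a cyclic group of order d has φ(d) generators).
Cyclic subgroups by order — order 1: 1; order 7: 8.
Total: 9.

9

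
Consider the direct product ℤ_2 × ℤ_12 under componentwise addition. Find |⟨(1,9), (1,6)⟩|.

|⟨(1,9)⟩| = 4 and |⟨(1,6)⟩| = 2, so |H| is a multiple of lcm(4, 2) = 4 and divides |G| = 24.
Closing under the operation: H = {(0,0), (0,3), (0,6), (0,9), (1,0), (1,3), (1,6), (1,9)}, so |H| = 8.

8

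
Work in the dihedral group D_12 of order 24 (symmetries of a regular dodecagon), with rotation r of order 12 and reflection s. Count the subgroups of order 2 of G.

13

|G| = 24 and 2 | 24, so subgroups of order 2 are possible by Lagrange.
The subgroups of order 2 are: {e, r^10s}; {e, r^11s}; {e, r^2s}; {e, r^3s}; … (13 in all).
So G has 13 subgroups of order 2.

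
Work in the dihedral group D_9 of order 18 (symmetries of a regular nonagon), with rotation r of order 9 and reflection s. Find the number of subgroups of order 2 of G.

|G| = 18 and 2 | 18, so subgroups of order 2 are possible by Lagrange.
The subgroups of order 2 are: {e, r^2s}; {e, r^3s}; {e, r^4s}; {e, r^5s}; … (9 in all).
So G has 9 subgroups of order 2.

9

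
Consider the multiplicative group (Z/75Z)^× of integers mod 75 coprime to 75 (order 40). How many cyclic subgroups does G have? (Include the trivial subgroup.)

12

Group the elements of G by the cyclic subgroup they generate; each cyclic subgroup of order d accounts for φ(d) elements.
Cyclic subgroups by order — order 1: 1; order 2: 3; order 4: 2; order 5: 1; order 10: 3; order 20: 2.
Total: 12.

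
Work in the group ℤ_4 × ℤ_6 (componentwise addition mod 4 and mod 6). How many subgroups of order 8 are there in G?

|G| = 24 and 8 | 24, so subgroups of order 8 are possible by Lagrange.
The subgroups of order 8 are: {(0,0), (0,3), (1,0), (1,3), (2,0), (2,3), (3,0), (3,3)}.
So G has 1 subgroup of order 8.

1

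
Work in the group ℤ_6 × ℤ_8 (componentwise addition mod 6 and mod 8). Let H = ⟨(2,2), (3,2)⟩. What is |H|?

|⟨(2,2)⟩| = 12 and |⟨(3,2)⟩| = 4, so |H| is a multiple of lcm(12, 4) = 12 and divides |G| = 48.
Closing under the operation: H = {(0,0), (0,2), (0,4), (0,6), (1,0), (1,2), (1,4), (1,6), (2,0), (2,2), (2,4), (2,6), (3,0), (3,2), (3,4), (3,6), (4,0), (4,2), (4,4), (4,6), (5,0), (5,2), (5,4), (5,6)}, so |H| = 24.

24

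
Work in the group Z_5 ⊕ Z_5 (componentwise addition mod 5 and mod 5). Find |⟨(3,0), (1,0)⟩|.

5

|⟨(3,0)⟩| = 5 and |⟨(1,0)⟩| = 5, so |H| is a multiple of lcm(5, 5) = 5 and divides |G| = 25.
Closing under the operation: H = {(0,0), (1,0), (2,0), (3,0), (4,0)}, so |H| = 5.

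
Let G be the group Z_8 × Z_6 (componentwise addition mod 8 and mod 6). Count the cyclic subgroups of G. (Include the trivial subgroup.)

A cyclic subgroup of order d is generated by each of its φ(d) elements of order d, so the cyclic subgroups of order d number (#elements of order d)/φ(d).
Cyclic subgroups by order — order 1: 1; order 2: 3; order 3: 1; order 4: 2; order 6: 3; order 8: 2; order 12: 2; order 24: 2.
Total: 16.

16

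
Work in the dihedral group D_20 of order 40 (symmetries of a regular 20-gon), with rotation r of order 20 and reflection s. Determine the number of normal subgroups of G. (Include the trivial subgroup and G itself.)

9

G has 48 subgroups. Checking conjugation-invariance by order — order 1: 1/1 normal; order 2: 1/21 normal; order 4: 1/11 normal; order 5: 1/1 normal; order 8: 0/5 normal; order 10: 1/5 normal; order 20: 3/3 normal; order 40: 1/1 normal.
Total normal subgroups: 9.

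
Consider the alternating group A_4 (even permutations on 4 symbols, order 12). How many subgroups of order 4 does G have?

1

|G| = 12 and 4 | 12, so subgroups of order 4 are possible by Lagrange.
The subgroups of order 4 are: {e, (1 2)(3 4), (1 3)(2 4), (1 4)(2 3)}.
So G has 1 subgroup of order 4.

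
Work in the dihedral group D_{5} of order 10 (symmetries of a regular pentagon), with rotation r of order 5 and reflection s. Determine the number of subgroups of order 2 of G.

5

|G| = 10 and 2 | 10, so subgroups of order 2 are possible by Lagrange.
The subgroups of order 2 are: {e, r^2s}; {e, r^3s}; {e, r^4s}; {e, rs}; … (5 in all).
So G has 5 subgroups of order 2.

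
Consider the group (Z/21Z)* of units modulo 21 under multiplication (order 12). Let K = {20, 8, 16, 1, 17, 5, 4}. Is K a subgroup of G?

|K| = 7 does not divide |G| = 12, so by Lagrange K is not a subgroup.

No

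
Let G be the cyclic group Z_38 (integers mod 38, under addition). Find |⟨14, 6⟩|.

|⟨14⟩| = 19 and |⟨6⟩| = 19, so |H| is a multiple of lcm(19, 19) = 19 and divides |G| = 38.
Closing under the operation: H = {0, 2, 4, 6, 8, 10, 12, 14, 16, 18, 20, 22, 24, 26, 28, 30, 32, 34, 36}, so |H| = 19.

19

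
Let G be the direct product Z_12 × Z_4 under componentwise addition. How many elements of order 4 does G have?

12

An element (a,b) has order lcm(ord(a), ord(b)); count pairs with lcm equal to 4.
Enumerating gives 12 such elements.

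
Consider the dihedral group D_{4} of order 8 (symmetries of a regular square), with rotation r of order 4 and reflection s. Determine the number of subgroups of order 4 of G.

|G| = 8 and 4 | 8, so subgroups of order 4 are possible by Lagrange.
The subgroups of order 4 are: {e, r, r^2, r^3}; {e, r^2, s, r^2s}; {e, r^2, rs, r^3s}.
So G has 3 subgroups of order 4.

3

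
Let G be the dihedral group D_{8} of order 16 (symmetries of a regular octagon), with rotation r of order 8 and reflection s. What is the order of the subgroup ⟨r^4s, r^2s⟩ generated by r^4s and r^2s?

|⟨r^4s⟩| = 2 and |⟨r^2s⟩| = 2, so |H| is a multiple of lcm(2, 2) = 2 and divides |G| = 16.
Closing under the operation: H = {e, r^2, r^4, r^6, s, r^2s, r^4s, r^6s}, so |H| = 8.

8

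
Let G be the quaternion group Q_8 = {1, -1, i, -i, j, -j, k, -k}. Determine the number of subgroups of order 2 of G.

|G| = 8 and 2 | 8, so subgroups of order 2 are possible by Lagrange.
The subgroups of order 2 are: {1, -1}.
So G has 1 subgroup of order 2.

1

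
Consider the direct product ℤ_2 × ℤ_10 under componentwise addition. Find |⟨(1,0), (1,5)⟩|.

4

|⟨(1,0)⟩| = 2 and |⟨(1,5)⟩| = 2, so |H| is a multiple of lcm(2, 2) = 2 and divides |G| = 20.
Closing under the operation: H = {(0,0), (0,5), (1,0), (1,5)}, so |H| = 4.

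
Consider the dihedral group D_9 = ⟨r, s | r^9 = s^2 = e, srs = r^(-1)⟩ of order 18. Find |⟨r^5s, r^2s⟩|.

6

|⟨r^5s⟩| = 2 and |⟨r^2s⟩| = 2, so |H| is a multiple of lcm(2, 2) = 2 and divides |G| = 18.
Closing under the operation: H = {e, r^3, r^6, r^2s, r^5s, r^8s}, so |H| = 6.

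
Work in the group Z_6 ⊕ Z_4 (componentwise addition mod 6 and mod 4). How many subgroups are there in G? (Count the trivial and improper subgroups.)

|G| = 24, so by Lagrange every subgroup order divides 24. Divisors: 1, 2, 3, 4, 6, 8, 12, 24.
Subgroups by order — order 1: 1; order 2: 3; order 3: 1; order 4: 3; order 6: 3; order 8: 1; order 12: 3; order 24: 1.
Total: 1 + 3 + 1 + 3 + 3 + 1 + 3 + 1 = 16.

16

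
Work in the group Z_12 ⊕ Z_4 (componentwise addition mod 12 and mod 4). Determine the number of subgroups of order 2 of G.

|G| = 48 and 2 | 48, so subgroups of order 2 are possible by Lagrange.
The subgroups of order 2 are: {(0,0), (0,2)}; {(0,0), (6,0)}; {(0,0), (6,2)}.
So G has 3 subgroups of order 2.

3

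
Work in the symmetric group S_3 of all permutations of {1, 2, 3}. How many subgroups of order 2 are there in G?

3

|G| = 6 and 2 | 6, so subgroups of order 2 are possible by Lagrange.
The subgroups of order 2 are: {e, (1 2)}; {e, (1 3)}; {e, (2 3)}.
So G has 3 subgroups of order 2.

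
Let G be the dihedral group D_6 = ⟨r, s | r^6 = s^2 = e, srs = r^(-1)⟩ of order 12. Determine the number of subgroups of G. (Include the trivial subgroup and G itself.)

|G| = 12, so by Lagrange every subgroup order divides 12. Divisors: 1, 2, 3, 4, 6, 12.
Subgroups by order — order 1: 1; order 2: 7; order 3: 1; order 4: 3; order 6: 3; order 12: 1.
Total: 1 + 7 + 1 + 3 + 3 + 1 = 16.

16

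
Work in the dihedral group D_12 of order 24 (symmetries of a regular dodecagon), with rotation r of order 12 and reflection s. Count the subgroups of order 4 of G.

|G| = 24 and 4 | 24, so subgroups of order 4 are possible by Lagrange.
The subgroups of order 4 are: {e, r^6, r^4s, r^10s}; {e, r^6, r^5s, r^11s}; {e, r^6, r^2s, r^8s}; {e, r^3, r^6, r^9}; … (7 in all).
So G has 7 subgroups of order 4.

7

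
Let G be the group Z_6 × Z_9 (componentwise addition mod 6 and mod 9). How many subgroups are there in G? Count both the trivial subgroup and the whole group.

|G| = 54, so by Lagrange every subgroup order divides 54. Divisors: 1, 2, 3, 6, 9, 18, 27, 54.
Subgroups by order — order 1: 1; order 2: 1; order 3: 4; order 6: 4; order 9: 4; order 18: 4; order 27: 1; order 54: 1.
Total: 1 + 1 + 4 + 4 + 4 + 4 + 1 + 1 = 20.

20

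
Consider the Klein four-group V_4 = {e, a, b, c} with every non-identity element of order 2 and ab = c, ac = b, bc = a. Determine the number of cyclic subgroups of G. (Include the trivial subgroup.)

4

Group the elements of G by the cyclic subgroup they generate; each cyclic subgroup of order d accounts for φ(d) elements.
Cyclic subgroups by order — order 1: 1; order 2: 3.
Total: 4.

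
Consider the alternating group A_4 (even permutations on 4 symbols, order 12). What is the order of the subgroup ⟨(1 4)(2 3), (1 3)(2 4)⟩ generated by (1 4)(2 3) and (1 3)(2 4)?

|⟨(1 4)(2 3)⟩| = 2 and |⟨(1 3)(2 4)⟩| = 2, so |H| is a multiple of lcm(2, 2) = 2 and divides |G| = 12.
Closing under the operation: H = {e, (1 2)(3 4), (1 3)(2 4), (1 4)(2 3)}, so |H| = 4.

4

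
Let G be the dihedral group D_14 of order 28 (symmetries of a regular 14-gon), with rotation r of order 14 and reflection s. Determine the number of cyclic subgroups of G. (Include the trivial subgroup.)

A cyclic subgroup of order d is generated by each of its φ(d) elements of order d, so the cyclic subgroups of order d number (#elements of order d)/φ(d).
Cyclic subgroups by order — order 1: 1; order 2: 15; order 7: 1; order 14: 1.
Total: 18.

18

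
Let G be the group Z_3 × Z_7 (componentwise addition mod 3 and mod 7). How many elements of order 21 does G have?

12

An element (a,b) has order lcm(ord(a), ord(b)); count pairs with lcm equal to 21.
Enumerating gives 12 such elements.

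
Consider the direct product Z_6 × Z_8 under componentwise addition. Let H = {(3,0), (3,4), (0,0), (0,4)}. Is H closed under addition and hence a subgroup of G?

|H| = 4 divides |G| = 48, consistent with Lagrange.
H contains the identity, every element's inverse is in H, and H is closed under +: it is a subgroup.

Yes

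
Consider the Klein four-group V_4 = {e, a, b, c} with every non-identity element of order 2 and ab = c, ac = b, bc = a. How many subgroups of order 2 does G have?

3

|G| = 4 and 2 | 4, so subgroups of order 2 are possible by Lagrange.
The subgroups of order 2 are: {e, a}; {e, b}; {e, c}.
So G has 3 subgroups of order 2.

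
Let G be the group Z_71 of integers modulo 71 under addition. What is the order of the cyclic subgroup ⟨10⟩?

71

In Z_71, the order of an element a is n/gcd(a, n).
gcd(10, 71) = 1, so |⟨10⟩| = 71/1 = 71.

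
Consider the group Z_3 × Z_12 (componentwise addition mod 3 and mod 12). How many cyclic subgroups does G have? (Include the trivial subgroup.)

A cyclic subgroup of order d is generated by each of its φ(d) elements of order d, so the cyclic subgroups of order d number (#elements of order d)/φ(d).
Cyclic subgroups by order — order 1: 1; order 2: 1; order 3: 4; order 4: 1; order 6: 4; order 12: 4.
Total: 15.

15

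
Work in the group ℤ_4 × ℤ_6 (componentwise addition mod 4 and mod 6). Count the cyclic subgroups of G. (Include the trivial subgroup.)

Each element a generates a cyclic subgroup ⟨a⟩; distinct elements may generate the same one (a cyclic group of order d has φ(d) generators).
Cyclic subgroups by order — order 1: 1; order 2: 3; order 3: 1; order 4: 2; order 6: 3; order 12: 2.
Total: 12.

12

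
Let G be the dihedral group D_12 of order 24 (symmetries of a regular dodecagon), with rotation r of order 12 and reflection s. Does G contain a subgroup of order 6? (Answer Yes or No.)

Yes

6 | 24. A subgroup of order 6 is {e, r^2, r^4, r^6, r^8, r^10}.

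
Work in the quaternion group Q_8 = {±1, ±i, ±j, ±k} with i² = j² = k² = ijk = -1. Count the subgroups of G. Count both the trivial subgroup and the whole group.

|G| = 8, so by Lagrange every subgroup order divides 8. Divisors: 1, 2, 4, 8.
Subgroups by order — order 1: 1; order 2: 1; order 4: 3; order 8: 1.
Total: 1 + 1 + 3 + 1 = 6.

6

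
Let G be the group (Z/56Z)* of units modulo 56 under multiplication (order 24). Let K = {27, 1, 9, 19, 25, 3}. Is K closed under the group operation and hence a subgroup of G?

Yes

|K| = 6 divides |G| = 24, consistent with Lagrange.
K contains the identity, every element's inverse is in K, and K is closed under ·: it is a subgroup.
In fact K = ⟨3⟩.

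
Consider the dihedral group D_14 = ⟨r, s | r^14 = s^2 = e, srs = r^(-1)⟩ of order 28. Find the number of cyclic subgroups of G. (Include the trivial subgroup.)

18

Each element a generates a cyclic subgroup ⟨a⟩; distinct elements may generate the same one (a cyclic group of order d has φ(d) generators).
Cyclic subgroups by order — order 1: 1; order 2: 15; order 7: 1; order 14: 1.
Total: 18.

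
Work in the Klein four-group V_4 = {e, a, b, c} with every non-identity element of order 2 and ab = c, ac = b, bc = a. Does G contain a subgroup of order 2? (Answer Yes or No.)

Yes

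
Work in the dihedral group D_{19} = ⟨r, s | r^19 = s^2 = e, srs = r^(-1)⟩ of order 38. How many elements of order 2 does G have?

Enumerating element orders in G gives 19 elements of order 2.

19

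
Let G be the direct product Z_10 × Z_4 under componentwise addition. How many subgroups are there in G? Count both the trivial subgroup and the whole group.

|G| = 40, so by Lagrange every subgroup order divides 40. Divisors: 1, 2, 4, 5, 8, 10, 20, 40.
Subgroups by order — order 1: 1; order 2: 3; order 4: 3; order 5: 1; order 8: 1; order 10: 3; order 20: 3; order 40: 1.
Total: 1 + 3 + 3 + 1 + 1 + 3 + 3 + 1 = 16.

16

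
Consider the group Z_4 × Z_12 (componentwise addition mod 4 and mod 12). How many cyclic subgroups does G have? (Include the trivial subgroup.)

20

Group the elements of G by the cyclic subgroup they generate; each cyclic subgroup of order d accounts for φ(d) elements.
Cyclic subgroups by order — order 1: 1; order 2: 3; order 3: 1; order 4: 6; order 6: 3; order 12: 6.
Total: 20.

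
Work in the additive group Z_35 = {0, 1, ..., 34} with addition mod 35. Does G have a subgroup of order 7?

Yes

7 | 35. A subgroup of order 7 is {0, 5, 10, 15, 20, 25, 30}.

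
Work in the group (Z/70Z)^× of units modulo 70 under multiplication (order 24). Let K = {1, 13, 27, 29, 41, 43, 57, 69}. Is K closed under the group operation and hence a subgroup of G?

|K| = 8 divides |G| = 24, consistent with Lagrange.
K contains the identity, every element's inverse is in K, and K is closed under ·: it is a subgroup.

Yes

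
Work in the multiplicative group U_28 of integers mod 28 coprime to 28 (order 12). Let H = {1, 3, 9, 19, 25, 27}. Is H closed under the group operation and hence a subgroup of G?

|H| = 6 divides |G| = 12, consistent with Lagrange.
H contains the identity, every element's inverse is in H, and H is closed under ·: it is a subgroup.
In fact H = ⟨3⟩.

Yes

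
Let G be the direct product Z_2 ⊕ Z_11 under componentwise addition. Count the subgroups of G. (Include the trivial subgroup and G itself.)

4

|G| = 22, so by Lagrange every subgroup order divides 22. Divisors: 1, 2, 11, 22.
Subgroups by order — order 1: 1; order 2: 1; order 11: 1; order 22: 1.
Total: 1 + 1 + 1 + 1 = 4.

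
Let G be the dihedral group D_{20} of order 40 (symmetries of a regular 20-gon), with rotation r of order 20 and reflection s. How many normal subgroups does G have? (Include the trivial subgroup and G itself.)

9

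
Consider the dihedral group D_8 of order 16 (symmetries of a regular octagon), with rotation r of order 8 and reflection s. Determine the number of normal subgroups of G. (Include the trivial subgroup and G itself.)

7

G has 19 subgroups. Checking conjugation-invariance by order — order 1: 1/1 normal; order 2: 1/9 normal; order 4: 1/5 normal; order 8: 3/3 normal; order 16: 1/1 normal.
Total normal subgroups: 7.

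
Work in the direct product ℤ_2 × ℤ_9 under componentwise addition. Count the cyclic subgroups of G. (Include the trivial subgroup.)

6

A cyclic subgroup of order d is generated by each of its φ(d) elements of order d, so the cyclic subgroups of order d number (#elements of order d)/φ(d).
Cyclic subgroups by order — order 1: 1; order 2: 1; order 3: 1; order 6: 1; order 9: 1; order 18: 1.
Total: 6.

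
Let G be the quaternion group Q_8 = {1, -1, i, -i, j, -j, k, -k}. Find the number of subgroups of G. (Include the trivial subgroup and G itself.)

6

|G| = 8, so by Lagrange every subgroup order divides 8. Divisors: 1, 2, 4, 8.
Subgroups by order — order 1: 1; order 2: 1; order 4: 3; order 8: 1.
Total: 1 + 1 + 3 + 1 = 6.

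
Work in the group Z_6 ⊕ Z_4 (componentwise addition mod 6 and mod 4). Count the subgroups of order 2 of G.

3

|G| = 24 and 2 | 24, so subgroups of order 2 are possible by Lagrange.
The subgroups of order 2 are: {(0,0), (0,2)}; {(0,0), (3,0)}; {(0,0), (3,2)}.
So G has 3 subgroups of order 2.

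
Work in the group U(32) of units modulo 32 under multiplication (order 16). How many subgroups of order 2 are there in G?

|G| = 16 and 2 | 16, so subgroups of order 2 are possible by Lagrange.
The subgroups of order 2 are: {1, 15}; {1, 17}; {1, 31}.
So G has 3 subgroups of order 2.

3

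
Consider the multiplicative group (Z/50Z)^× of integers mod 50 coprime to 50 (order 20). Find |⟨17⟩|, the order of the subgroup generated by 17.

20

Compute successive powers of 17 mod 50: 17, 39, 13, 21, 7, 19, 23, 41, …; 17^20 ≡ 1 (mod 50).
So |⟨17⟩| = 20.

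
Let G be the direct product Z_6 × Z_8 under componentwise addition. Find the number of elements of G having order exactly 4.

An element (a,b) has order lcm(ord(a), ord(b)); count pairs with lcm equal to 4.
Enumerating gives 4 such elements.

4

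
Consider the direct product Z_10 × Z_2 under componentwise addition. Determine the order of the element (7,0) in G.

The order of (7,0) in Z_10 × Z_2 is lcm(ord(7) in Z_10, ord(0) in Z_2).
ord(7) = 10 and ord(0) = 1, so |⟨(7,0)⟩| = lcm(10, 1) = 10.

10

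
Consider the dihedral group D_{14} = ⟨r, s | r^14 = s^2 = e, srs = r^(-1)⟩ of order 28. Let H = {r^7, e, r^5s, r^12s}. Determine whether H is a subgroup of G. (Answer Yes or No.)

Yes

|H| = 4 divides |G| = 28, consistent with Lagrange.
H contains the identity, every element's inverse is in H, and H is closed under ·: it is a subgroup.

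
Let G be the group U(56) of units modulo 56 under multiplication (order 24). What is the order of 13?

Compute successive powers of 13 mod 56: 13, 1; 13^2 ≡ 1 (mod 56).
So |⟨13⟩| = 2.

2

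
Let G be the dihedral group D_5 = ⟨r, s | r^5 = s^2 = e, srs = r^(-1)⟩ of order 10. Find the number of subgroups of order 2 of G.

|G| = 10 and 2 | 10, so subgroups of order 2 are possible by Lagrange.
The subgroups of order 2 are: {e, r^2s}; {e, r^3s}; {e, r^4s}; {e, rs}; … (5 in all).
So G has 5 subgroups of order 2.

5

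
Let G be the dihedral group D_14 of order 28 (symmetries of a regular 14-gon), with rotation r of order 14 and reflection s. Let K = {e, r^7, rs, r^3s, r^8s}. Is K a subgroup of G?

|K| = 5 does not divide |G| = 28, so by Lagrange K is not a subgroup.

No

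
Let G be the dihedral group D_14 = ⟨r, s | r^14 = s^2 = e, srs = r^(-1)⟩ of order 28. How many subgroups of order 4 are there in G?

|G| = 28 and 4 | 28, so subgroups of order 4 are possible by Lagrange.
The subgroups of order 4 are: {e, r^7, r^3s, r^10s}; {e, r^7, r^4s, r^11s}; {e, r^7, r^5s, r^12s}; {e, r^7, r^6s, r^13s}; … (7 in all).
So G has 7 subgroups of order 4.

7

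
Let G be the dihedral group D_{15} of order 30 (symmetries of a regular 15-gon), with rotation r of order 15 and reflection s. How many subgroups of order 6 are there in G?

|G| = 30 and 6 | 30, so subgroups of order 6 are possible by Lagrange.
The subgroups of order 6 are: {e, r^5, r^10, s, r^5s, r^10s}; {e, r^5, r^10, rs, r^6s, r^11s}; {e, r^5, r^10, r^2s, r^7s, r^12s}; {e, r^5, r^10, r^3s, r^8s, r^13s}; … (5 in all).
So G has 5 subgroups of order 6.

5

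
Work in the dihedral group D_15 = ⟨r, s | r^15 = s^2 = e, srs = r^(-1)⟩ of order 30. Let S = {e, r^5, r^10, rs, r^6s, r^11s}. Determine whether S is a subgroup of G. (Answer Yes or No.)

|S| = 6 divides |G| = 30, consistent with Lagrange.
S contains the identity, every element's inverse is in S, and S is closed under ·: it is a subgroup.

Yes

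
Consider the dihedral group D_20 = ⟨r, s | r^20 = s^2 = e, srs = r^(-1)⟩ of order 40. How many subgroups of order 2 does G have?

|G| = 40 and 2 | 40, so subgroups of order 2 are possible by Lagrange.
The subgroups of order 2 are: {e, r^10}; {e, r^10s}; {e, r^11s}; {e, r^12s}; … (21 in all).
So G has 21 subgroups of order 2.

21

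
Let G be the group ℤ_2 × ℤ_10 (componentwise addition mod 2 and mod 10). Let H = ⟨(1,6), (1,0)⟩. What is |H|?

|⟨(1,6)⟩| = 10 and |⟨(1,0)⟩| = 2, so |H| is a multiple of lcm(10, 2) = 10 and divides |G| = 20.
Closing under the operation: H = {(0,0), (0,2), (0,4), (0,6), (0,8), (1,0), (1,2), (1,4), (1,6), (1,8)}, so |H| = 10.

10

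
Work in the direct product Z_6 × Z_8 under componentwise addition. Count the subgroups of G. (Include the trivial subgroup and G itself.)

22

|G| = 48, so by Lagrange every subgroup order divides 48. Divisors: 1, 2, 3, 4, 6, 8, 12, 16, 24, 48.
Subgroups by order — order 1: 1; order 2: 3; order 3: 1; order 4: 3; order 6: 3; order 8: 3; order 12: 3; order 16: 1; order 24: 3; order 48: 1.
Total: 1 + 3 + 1 + 3 + 3 + 3 + 3 + 1 + 3 + 1 = 22.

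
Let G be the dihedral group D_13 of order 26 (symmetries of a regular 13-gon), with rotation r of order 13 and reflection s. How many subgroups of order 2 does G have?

13

|G| = 26 and 2 | 26, so subgroups of order 2 are possible by Lagrange.
The subgroups of order 2 are: {e, r^10s}; {e, r^11s}; {e, r^12s}; {e, r^2s}; … (13 in all).
So G has 13 subgroups of order 2.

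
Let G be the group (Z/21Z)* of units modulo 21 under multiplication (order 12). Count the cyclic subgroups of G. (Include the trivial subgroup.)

Each element a generates a cyclic subgroup ⟨a⟩; distinct elements may generate the same one (a cyclic group of order d has φ(d) generators).
Cyclic subgroups by order — order 1: 1; order 2: 3; order 3: 1; order 6: 3.
Total: 8.

8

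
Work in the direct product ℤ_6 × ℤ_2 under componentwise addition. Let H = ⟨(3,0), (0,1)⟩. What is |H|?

4

|⟨(3,0)⟩| = 2 and |⟨(0,1)⟩| = 2, so |H| is a multiple of lcm(2, 2) = 2 and divides |G| = 12.
Closing under the operation: H = {(0,0), (0,1), (3,0), (3,1)}, so |H| = 4.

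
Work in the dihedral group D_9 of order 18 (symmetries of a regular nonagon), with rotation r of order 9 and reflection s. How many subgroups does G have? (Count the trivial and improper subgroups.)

16

|G| = 18, so by Lagrange every subgroup order divides 18. Divisors: 1, 2, 3, 6, 9, 18.
Subgroups by order — order 1: 1; order 2: 9; order 3: 1; order 6: 3; order 9: 1; order 18: 1.
Total: 1 + 9 + 1 + 3 + 1 + 1 = 16.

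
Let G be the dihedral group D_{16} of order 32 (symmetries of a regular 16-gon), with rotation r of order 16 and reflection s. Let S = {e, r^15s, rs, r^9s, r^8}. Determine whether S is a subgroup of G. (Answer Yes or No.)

No

|S| = 5 does not divide |G| = 32, so by Lagrange S is not a subgroup.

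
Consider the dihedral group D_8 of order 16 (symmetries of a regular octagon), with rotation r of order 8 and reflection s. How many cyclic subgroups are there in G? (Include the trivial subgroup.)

12

A cyclic subgroup of order d is generated by each of its φ(d) elements of order d, so the cyclic subgroups of order d number (#elements of order d)/φ(d).
Cyclic subgroups by order — order 1: 1; order 2: 9; order 4: 1; order 8: 1.
Total: 12.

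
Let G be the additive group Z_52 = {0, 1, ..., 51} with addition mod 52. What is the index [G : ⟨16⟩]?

4

|⟨16⟩| = 13 and |G| = 52.
By Lagrange, [G : H] = |G|/|H| = 52/13 = 4.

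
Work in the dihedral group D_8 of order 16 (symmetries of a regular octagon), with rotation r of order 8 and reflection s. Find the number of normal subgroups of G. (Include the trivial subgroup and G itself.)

7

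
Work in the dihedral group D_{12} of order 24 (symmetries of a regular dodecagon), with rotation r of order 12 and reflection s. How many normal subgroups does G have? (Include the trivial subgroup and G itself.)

G has 34 subgroups. Checking conjugation-invariance by order — order 1: 1/1 normal; order 2: 1/13 normal; order 3: 1/1 normal; order 4: 1/7 normal; order 6: 1/5 normal; order 8: 0/3 normal; order 12: 3/3 normal; order 24: 1/1 normal.
Total normal subgroups: 9.

9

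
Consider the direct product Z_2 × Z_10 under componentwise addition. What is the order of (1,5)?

The order of (1,5) in Z_2 × Z_10 is lcm(ord(1) in Z_2, ord(5) in Z_10).
ord(1) = 2 and ord(5) = 2, so |⟨(1,5)⟩| = lcm(2, 2) = 2.

2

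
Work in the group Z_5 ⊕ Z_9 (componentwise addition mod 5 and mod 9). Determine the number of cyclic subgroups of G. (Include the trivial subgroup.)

6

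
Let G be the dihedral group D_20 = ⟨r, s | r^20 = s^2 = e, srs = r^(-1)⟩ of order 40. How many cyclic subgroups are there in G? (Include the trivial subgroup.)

A cyclic subgroup of order d is generated by each of its φ(d) elements of order d, so the cyclic subgroups of order d number (#elements of order d)/φ(d).
Cyclic subgroups by order — order 1: 1; order 2: 21; order 4: 1; order 5: 1; order 10: 1; order 20: 1.
Total: 26.

26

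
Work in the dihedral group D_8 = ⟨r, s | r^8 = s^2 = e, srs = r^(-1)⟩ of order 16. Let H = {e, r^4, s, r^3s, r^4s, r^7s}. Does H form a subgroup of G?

|H| = 6 does not divide |G| = 16, so by Lagrange H is not a subgroup.

No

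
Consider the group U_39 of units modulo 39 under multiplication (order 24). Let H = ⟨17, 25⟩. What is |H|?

12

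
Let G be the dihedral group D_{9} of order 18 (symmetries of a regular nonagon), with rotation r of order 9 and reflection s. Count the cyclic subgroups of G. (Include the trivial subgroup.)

12

Each element a generates a cyclic subgroup ⟨a⟩; distinct elements may generate the same one (a cyclic group of order d has φ(d) generators).
Cyclic subgroups by order — order 1: 1; order 2: 9; order 3: 1; order 9: 1.
Total: 12.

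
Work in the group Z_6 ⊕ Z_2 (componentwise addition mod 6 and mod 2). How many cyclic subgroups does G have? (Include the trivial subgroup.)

Each element a generates a cyclic subgroup ⟨a⟩; distinct elements may generate the same one (a cyclic group of order d has φ(d) generators).
Cyclic subgroups by order — order 1: 1; order 2: 3; order 3: 1; order 6: 3.
Total: 8.

8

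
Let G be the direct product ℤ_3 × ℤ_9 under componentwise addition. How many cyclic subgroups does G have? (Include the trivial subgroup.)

Group the elements of G by the cyclic subgroup they generate; each cyclic subgroup of order d accounts for φ(d) elements.
Cyclic subgroups by order — order 1: 1; order 3: 4; order 9: 3.
Total: 8.

8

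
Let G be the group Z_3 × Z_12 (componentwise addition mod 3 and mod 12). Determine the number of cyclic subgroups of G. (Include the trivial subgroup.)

15

A cyclic subgroup of order d is generated by each of its φ(d) elements of order d, so the cyclic subgroups of order d number (#elements of order d)/φ(d).
Cyclic subgroups by order — order 1: 1; order 2: 1; order 3: 4; order 4: 1; order 6: 4; order 12: 4.
Total: 15.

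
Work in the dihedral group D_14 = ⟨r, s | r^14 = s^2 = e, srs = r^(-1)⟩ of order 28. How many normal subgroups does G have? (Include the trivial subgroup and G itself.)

G has 28 subgroups. Checking conjugation-invariance by order — order 1: 1/1 normal; order 2: 1/15 normal; order 4: 0/7 normal; order 7: 1/1 normal; order 14: 3/3 normal; order 28: 1/1 normal.
Total normal subgroups: 7.

7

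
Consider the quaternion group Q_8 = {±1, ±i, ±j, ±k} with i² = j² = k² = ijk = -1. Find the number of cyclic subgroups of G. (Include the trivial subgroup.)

5

Each element a generates a cyclic subgroup ⟨a⟩; distinct elements may generate the same one (a cyclic group of order d has φ(d) generators).
Cyclic subgroups by order — order 1: 1; order 2: 1; order 4: 3.
Total: 5.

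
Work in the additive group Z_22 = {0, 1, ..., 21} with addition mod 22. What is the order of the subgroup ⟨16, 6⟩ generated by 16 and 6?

11

|⟨16⟩| = 11 and |⟨6⟩| = 11, so |H| is a multiple of lcm(11, 11) = 11 and divides |G| = 22.
Closing under the operation: H = {0, 2, 4, 6, 8, 10, 12, 14, 16, 18, 20}, so |H| = 11.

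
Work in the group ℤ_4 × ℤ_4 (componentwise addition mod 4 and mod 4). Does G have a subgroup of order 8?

8 | 16. A subgroup of order 8 is {(0,0), (0,1), (0,2), (0,3), (2,0), (2,1), (2,2), (2,3)}.

Yes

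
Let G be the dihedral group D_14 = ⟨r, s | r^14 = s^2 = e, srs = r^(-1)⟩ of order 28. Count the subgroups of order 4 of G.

7

|G| = 28 and 4 | 28, so subgroups of order 4 are possible by Lagrange.
The subgroups of order 4 are: {e, r^7, r^3s, r^10s}; {e, r^7, r^4s, r^11s}; {e, r^7, r^5s, r^12s}; {e, r^7, r^6s, r^13s}; … (7 in all).
So G has 7 subgroups of order 4.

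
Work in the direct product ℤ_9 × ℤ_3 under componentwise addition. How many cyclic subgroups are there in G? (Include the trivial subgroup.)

8

A cyclic subgroup of order d is generated by each of its φ(d) elements of order d, so the cyclic subgroups of order d number (#elements of order d)/φ(d).
Cyclic subgroups by order — order 1: 1; order 3: 4; order 9: 3.
Total: 8.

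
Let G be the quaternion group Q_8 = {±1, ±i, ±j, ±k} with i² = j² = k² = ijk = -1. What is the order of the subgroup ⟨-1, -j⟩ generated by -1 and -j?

4

|⟨-1⟩| = 2 and |⟨-j⟩| = 4, so |H| is a multiple of lcm(2, 4) = 4 and divides |G| = 8.
Closing under the operation: H = {1, -1, j, -j}, so |H| = 4.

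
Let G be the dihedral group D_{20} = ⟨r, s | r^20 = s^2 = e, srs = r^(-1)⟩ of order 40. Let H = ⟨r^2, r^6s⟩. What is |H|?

20

|⟨r^2⟩| = 10 and |⟨r^6s⟩| = 2, so |H| is a multiple of lcm(10, 2) = 10 and divides |G| = 40.
Closing under the operation: H = {e, r^2, r^4, r^6, r^8, r^10, r^12, r^14, r^16, r^18, s, r^2s, r^4s, r^6s, r^8s, r^10s, r^12s, r^14s, r^16s, r^18s}, so |H| = 20.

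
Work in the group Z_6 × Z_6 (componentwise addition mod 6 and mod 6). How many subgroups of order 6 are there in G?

|G| = 36 and 6 | 36, so subgroups of order 6 are possible by Lagrange.
The subgroups of order 6 are: {(0,0), (0,1), (0,2), (0,3), (0,4), (0,5)}; {(0,0), (0,2), (0,4), (3,0), (3,2), (3,4)}; {(0,0), (0,2), (0,4), (3,1), (3,3), (3,5)}; {(0,0), (0,3), (2,0), (2,3), (4,0), (4,3)}; … (12 in all).
So G has 12 subgroups of order 6.

12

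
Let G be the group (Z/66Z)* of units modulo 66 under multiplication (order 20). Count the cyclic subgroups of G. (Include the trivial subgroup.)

Each element a generates a cyclic subgroup ⟨a⟩; distinct elements may generate the same one (a cyclic group of order d has φ(d) generators).
Cyclic subgroups by order — order 1: 1; order 2: 3; order 5: 1; order 10: 3.
Total: 8.

8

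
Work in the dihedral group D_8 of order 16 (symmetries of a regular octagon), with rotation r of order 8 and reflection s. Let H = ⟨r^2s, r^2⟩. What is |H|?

|⟨r^2s⟩| = 2 and |⟨r^2⟩| = 4, so |H| is a multiple of lcm(2, 4) = 4 and divides |G| = 16.
Closing under the operation: H = {e, r^2, r^4, r^6, s, r^2s, r^4s, r^6s}, so |H| = 8.

8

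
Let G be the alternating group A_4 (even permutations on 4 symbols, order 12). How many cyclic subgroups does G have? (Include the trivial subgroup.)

8

Group the elements of G by the cyclic subgroup they generate; each cyclic subgroup of order d accounts for φ(d) elements.
Cyclic subgroups by order — order 1: 1; order 2: 3; order 3: 4.
Total: 8.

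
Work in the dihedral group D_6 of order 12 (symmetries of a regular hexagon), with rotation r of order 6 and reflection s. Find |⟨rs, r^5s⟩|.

6

|⟨rs⟩| = 2 and |⟨r^5s⟩| = 2, so |H| is a multiple of lcm(2, 2) = 2 and divides |G| = 12.
Closing under the operation: H = {e, r^2, r^4, rs, r^3s, r^5s}, so |H| = 6.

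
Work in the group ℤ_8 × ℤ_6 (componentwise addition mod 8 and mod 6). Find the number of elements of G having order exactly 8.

8

An element (a,b) has order lcm(ord(a), ord(b)); count pairs with lcm equal to 8.
Enumerating gives 8 such elements.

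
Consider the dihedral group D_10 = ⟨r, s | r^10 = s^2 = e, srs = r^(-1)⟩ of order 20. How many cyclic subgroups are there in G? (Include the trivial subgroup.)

14

Group the elements of G by the cyclic subgroup they generate; each cyclic subgroup of order d accounts for φ(d) elements.
Cyclic subgroups by order — order 1: 1; order 2: 11; order 5: 1; order 10: 1.
Total: 14.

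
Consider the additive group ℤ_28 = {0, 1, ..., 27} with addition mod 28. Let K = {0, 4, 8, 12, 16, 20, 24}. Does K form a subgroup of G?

Yes

|K| = 7 divides |G| = 28, consistent with Lagrange.
K contains the identity, every element's inverse is in K, and K is closed under +: it is a subgroup.
In fact K = ⟨16⟩.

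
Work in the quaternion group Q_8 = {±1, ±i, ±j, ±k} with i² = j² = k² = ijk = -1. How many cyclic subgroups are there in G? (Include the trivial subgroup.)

A cyclic subgroup of order d is generated by each of its φ(d) elements of order d, so the cyclic subgroups of order d number (#elements of order d)/φ(d).
Cyclic subgroups by order — order 1: 1; order 2: 1; order 4: 3.
Total: 5.

5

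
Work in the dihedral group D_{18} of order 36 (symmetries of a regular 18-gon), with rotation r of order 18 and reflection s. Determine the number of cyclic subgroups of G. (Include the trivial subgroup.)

24

A cyclic subgroup of order d is generated by each of its φ(d) elements of order d, so the cyclic subgroups of order d number (#elements of order d)/φ(d).
Cyclic subgroups by order — order 1: 1; order 2: 19; order 3: 1; order 6: 1; order 9: 1; order 18: 1.
Total: 24.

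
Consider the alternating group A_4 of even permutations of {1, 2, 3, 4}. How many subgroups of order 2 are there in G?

3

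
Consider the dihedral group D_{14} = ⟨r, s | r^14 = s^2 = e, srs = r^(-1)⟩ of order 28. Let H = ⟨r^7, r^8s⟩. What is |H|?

4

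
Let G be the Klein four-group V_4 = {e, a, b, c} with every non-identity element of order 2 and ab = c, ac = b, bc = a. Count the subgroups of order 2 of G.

|G| = 4 and 2 | 4, so subgroups of order 2 are possible by Lagrange.
The subgroups of order 2 are: {e, a}; {e, b}; {e, c}.
So G has 3 subgroups of order 2.

3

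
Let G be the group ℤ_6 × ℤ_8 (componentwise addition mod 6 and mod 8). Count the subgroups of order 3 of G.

|G| = 48 and 3 | 48, so subgroups of order 3 are possible by Lagrange.
The subgroups of order 3 are: {(0,0), (2,0), (4,0)}.
So G has 1 subgroup of order 3.

1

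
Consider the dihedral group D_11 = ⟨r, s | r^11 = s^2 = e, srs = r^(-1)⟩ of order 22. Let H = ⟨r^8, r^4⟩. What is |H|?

11

|⟨r^8⟩| = 11 and |⟨r^4⟩| = 11, so |H| is a multiple of lcm(11, 11) = 11 and divides |G| = 22.
Closing under the operation: H = {e, r, r^2, r^3, r^4, r^5, r^6, r^7, r^8, r^9, r^10}, so |H| = 11.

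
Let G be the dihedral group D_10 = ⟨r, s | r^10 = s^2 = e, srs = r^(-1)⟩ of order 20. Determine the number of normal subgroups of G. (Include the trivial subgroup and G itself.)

G has 22 subgroups. Checking conjugation-invariance by order — order 1: 1/1 normal; order 2: 1/11 normal; order 4: 0/5 normal; order 5: 1/1 normal; order 10: 3/3 normal; order 20: 1/1 normal.
Total normal subgroups: 7.

7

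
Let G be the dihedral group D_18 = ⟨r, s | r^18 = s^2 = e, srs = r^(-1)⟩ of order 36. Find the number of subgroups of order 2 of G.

19

|G| = 36 and 2 | 36, so subgroups of order 2 are possible by Lagrange.
The subgroups of order 2 are: {e, r^10s}; {e, r^11s}; {e, r^12s}; {e, r^13s}; … (19 in all).
So G has 19 subgroups of order 2.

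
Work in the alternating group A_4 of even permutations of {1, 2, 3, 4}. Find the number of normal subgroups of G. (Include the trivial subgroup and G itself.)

3

G has 10 subgroups. Checking conjugation-invariance by order — order 1: 1/1 normal; order 2: 0/3 normal; order 3: 0/4 normal; order 4: 1/1 normal; order 12: 1/1 normal.
Total normal subgroups: 3.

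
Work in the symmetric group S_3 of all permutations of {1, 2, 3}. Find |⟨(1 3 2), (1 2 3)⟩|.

3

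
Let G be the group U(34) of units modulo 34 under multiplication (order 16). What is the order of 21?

4

Compute successive powers of 21 mod 34: 21, 33, 13, 1; 21^4 ≡ 1 (mod 34).
So |⟨21⟩| = 4.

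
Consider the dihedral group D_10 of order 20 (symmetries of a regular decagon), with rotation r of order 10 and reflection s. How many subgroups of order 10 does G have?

3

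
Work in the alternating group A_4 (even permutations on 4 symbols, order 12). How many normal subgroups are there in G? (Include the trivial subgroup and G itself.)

3

G has 10 subgroups. Checking conjugation-invariance by order — order 1: 1/1 normal; order 2: 0/3 normal; order 3: 0/4 normal; order 4: 1/1 normal; order 12: 1/1 normal.
Total normal subgroups: 3.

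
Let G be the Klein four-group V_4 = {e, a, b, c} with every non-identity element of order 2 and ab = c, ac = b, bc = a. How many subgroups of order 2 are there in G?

|G| = 4 and 2 | 4, so subgroups of order 2 are possible by Lagrange.
The subgroups of order 2 are: {e, a}; {e, b}; {e, c}.
So G has 3 subgroups of order 2.

3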